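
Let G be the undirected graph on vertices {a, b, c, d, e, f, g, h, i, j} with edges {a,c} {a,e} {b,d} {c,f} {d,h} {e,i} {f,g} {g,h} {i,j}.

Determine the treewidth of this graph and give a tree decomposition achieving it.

Treewidth 1.
Bags: B1 = {b, d}  B2 = {d, h}  B3 = {g, h}  B4 = {f, g}  B5 = {c, f}  B6 = {a, c}  B7 = {a, e}  B8 = {e, i}  B9 = {i, j}
Tree: B1–B2, B2–B3, B3–B4, B4–B5, B5–B6, B6–B7, B7–B8, B8–B9

The largest bag has 2 vertices, giving width 1; this decomposition certifies tw(G) ≤ 1. Any graph with an edge has treewidth ≥ 1, and G has the edge b–d. Therefore the treewidth is 1.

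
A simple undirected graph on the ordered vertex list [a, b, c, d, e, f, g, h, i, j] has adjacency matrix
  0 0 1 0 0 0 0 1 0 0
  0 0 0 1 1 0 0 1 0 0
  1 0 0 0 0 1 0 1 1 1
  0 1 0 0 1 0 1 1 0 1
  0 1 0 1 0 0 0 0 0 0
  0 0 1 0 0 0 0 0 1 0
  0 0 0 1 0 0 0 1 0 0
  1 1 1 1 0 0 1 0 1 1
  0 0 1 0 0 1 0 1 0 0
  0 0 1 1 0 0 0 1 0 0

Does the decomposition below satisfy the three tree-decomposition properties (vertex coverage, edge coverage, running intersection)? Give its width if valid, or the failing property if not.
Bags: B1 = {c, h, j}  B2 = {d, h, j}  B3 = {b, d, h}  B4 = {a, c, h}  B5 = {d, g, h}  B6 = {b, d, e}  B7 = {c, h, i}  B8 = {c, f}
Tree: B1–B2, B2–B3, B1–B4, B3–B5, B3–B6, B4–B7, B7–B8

A tree decomposition must satisfy three properties: every vertex lies in some bag; for every edge, both endpoints lie together in some bag; and for every vertex, the bags containing it form a connected subtree. Here edge (i,f) lies in no bag, so the decomposition is invalid.

No — edge (i,f) lies in no bag.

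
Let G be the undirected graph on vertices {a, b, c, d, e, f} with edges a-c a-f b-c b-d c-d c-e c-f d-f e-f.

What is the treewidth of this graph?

2

A width-2 tree decomposition is:
Bags: B1 = {c, d, f}  B2 = {c, e, f}  B3 = {a, c, f}  B4 = {b, c, d}
Tree: B1–B2, B2–B3, B1–B4
Each bag holds 3 vertices, so the decomposition has width 2, which upper-bounds the treewidth. For the lower bound, the 3 vertices {c, d, f} are pairwise adjacent, and any tree decomposition puts a clique entirely inside one bag — forcing width ≥ 2. The upper and lower bounds meet at 2, so that is the treewidth.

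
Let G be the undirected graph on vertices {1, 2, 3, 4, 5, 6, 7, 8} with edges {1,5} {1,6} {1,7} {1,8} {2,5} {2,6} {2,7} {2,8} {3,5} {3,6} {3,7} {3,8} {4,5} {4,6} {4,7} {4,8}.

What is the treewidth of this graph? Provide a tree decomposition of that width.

The largest bag has 5 vertices, giving width 4; this decomposition certifies tw(G) ≤ 4. For the lower bound: the 5 vertex sets {4,8}, {3,7}, {2,5}, {6}, {1} are disjoint, each induces a connected subgraph, and every pair is joined by at least one edge of G. Contracting each set to a single vertex therefore yields K_{5} as a minor, and since treewidth is minor-monotone, tw(G) ≥ tw(K_{5}) = 4. The upper and lower bounds meet at 4, so that is the treewidth.

Treewidth 4.
Bags: B1 = {4, 5, 6, 7, 8}  B2 = {3, 5, 6, 7, 8}  B3 = {2, 5, 6, 7, 8}  B4 = {1, 5, 6, 7, 8}
Tree: B1–B2, B2–B3, B3–B4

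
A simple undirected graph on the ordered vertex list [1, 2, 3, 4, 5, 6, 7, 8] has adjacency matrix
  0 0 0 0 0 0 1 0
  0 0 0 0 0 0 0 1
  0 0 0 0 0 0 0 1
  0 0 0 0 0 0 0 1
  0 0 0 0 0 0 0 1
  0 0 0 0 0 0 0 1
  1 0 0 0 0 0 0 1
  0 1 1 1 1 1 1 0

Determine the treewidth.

A width-1 tree decomposition is:
Bags: B1 = {7, 8}  B2 = {4, 8}  B3 = {6, 8}  B4 = {3, 8}  B5 = {1, 7}  B6 = {5, 8}  B7 = {2, 8}
Tree: B1–B2, B1–B3, B3–B4, B1–B5, B4–B6, B2–B7
Every bag has size at most 2, so the width is 2 − 1 = 1 and tw(G) ≤ 1. Any graph with an edge has treewidth ≥ 1, and G has the edge 7–8. The upper and lower bounds meet at 1, so that is the treewidth.

1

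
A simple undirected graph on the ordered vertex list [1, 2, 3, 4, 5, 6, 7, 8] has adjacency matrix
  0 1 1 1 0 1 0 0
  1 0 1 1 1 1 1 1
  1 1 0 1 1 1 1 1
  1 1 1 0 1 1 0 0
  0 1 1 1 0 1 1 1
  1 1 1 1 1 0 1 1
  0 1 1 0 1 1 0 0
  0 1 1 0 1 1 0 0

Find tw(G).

A width-4 tree decomposition is:
Bags: B1 = {2, 3, 4, 5, 6}  B2 = {2, 3, 5, 6, 7}  B3 = {1, 2, 3, 4, 6}  B4 = {2, 3, 5, 6, 8}
Tree: B1–B2, B1–B3, B1–B4
Every bag has size at most 5, so the width is 5 − 1 = 4 and tw(G) ≤ 4. Conversely, {1, 2, 3, 4, 6} is a clique of size 5, and the vertices of any clique must share a bag in every tree decomposition; so some bag has ≥ 5 vertices and tw(G) ≥ 4. Hence tw(G) = 4 exactly.

4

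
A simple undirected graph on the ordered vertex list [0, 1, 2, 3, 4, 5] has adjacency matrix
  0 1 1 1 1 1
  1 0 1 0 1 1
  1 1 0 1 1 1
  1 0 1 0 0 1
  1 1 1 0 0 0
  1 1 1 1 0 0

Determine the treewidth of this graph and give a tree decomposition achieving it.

Treewidth 3.
One optimal decomposition is:
Bags: B1 = {0, 1, 2, 5}  B2 = {0, 2, 3, 5}  B3 = {0, 1, 2, 4}
Tree: B1–B2, B1–B3

Each bag holds 4 vertices, so the decomposition has width 3, which upper-bounds the treewidth. On the other hand G contains the 4-clique {0, 1, 2, 4}. A clique must lie in a single bag of any decomposition, so no decomposition can have width below 3. Hence tw(G) = 3 exactly.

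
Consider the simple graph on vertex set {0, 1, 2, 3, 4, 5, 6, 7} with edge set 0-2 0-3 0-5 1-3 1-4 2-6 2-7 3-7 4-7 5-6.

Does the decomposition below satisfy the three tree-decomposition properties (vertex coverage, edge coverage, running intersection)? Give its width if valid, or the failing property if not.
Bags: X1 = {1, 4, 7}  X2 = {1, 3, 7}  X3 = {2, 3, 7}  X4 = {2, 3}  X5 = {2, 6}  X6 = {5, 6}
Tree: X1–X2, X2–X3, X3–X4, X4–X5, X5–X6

No — vertex 0 appears in no bag.

A tree decomposition must satisfy three properties: every vertex lies in some bag; for every edge, both endpoints lie together in some bag; and for every vertex, the bags containing it form a connected subtree. Here vertex 0 appears in no bag, so the decomposition is invalid.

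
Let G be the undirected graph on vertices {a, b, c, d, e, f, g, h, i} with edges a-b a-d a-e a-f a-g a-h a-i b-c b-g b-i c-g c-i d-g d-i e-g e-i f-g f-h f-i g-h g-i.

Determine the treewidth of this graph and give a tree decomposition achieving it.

Treewidth 3.
One such decomposition:
Bags: B1 = {a, b, g, i}  B2 = {a, f, g, i}  B3 = {a, f, g, h}  B4 = {a, d, g, i}  B5 = {a, e, g, i}  B6 = {b, c, g, i}
Tree: B1–B2, B2–B3, B1–B4, B1–B5, B1–B6

The largest bag has 4 vertices, giving width 3; this decomposition certifies tw(G) ≤ 3. For the lower bound, the 4 vertices {a, f, g, h} are pairwise adjacent, and any tree decomposition puts a clique entirely inside one bag — forcing width ≥ 3. The upper and lower bounds meet at 3, so that is the treewidth.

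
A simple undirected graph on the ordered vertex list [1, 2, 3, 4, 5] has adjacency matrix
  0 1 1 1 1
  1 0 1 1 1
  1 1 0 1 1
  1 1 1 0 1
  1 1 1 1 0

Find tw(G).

A width-4 tree decomposition is:
Bags: B1 = {1, 2, 3, 4, 5}
Tree: (single bag)
A single bag containing all 5 vertices is trivially a valid decomposition of width 4. On the other hand G contains the 5-clique {1, 2, 3, 4, 5}. A clique must lie in a single bag of any decomposition, so no decomposition can have width below 4. The upper and lower bounds meet at 4, so that is the treewidth.

4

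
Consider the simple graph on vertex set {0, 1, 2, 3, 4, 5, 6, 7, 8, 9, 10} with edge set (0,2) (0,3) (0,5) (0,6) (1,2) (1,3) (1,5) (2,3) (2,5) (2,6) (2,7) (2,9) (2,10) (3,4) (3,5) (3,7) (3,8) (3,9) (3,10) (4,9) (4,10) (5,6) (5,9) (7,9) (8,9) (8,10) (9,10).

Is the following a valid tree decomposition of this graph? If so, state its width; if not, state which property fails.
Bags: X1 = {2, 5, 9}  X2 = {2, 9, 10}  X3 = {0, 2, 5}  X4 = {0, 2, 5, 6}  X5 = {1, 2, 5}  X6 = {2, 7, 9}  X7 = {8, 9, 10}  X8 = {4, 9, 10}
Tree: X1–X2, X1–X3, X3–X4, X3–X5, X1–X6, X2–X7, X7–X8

No — vertex 3 appears in no bag.

A tree decomposition must satisfy three properties: every vertex lies in some bag; for every edge, both endpoints lie together in some bag; and for every vertex, the bags containing it form a connected subtree. Here vertex 3 appears in no bag, so the decomposition is invalid.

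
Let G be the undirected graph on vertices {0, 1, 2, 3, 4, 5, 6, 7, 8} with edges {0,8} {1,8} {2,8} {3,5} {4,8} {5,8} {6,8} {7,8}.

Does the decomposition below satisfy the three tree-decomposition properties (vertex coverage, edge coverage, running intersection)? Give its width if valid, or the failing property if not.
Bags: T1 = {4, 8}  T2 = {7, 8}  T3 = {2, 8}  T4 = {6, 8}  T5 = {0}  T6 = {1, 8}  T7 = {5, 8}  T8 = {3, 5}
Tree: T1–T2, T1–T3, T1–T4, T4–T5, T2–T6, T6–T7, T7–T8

No — edge (8,0) lies in no bag.

A tree decomposition must satisfy three properties: every vertex lies in some bag; for every edge, both endpoints lie together in some bag; and for every vertex, the bags containing it form a connected subtree. Here edge (8,0) lies in no bag, so the decomposition is invalid.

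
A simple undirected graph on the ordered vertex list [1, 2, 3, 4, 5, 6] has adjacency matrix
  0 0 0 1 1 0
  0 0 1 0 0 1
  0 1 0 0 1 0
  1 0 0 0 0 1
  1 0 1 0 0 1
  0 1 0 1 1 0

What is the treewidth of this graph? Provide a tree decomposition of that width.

Each bag holds 3 vertices, so the decomposition has width 2, which upper-bounds the treewidth. Since 2–3–5–6–2 is a cycle in G, G is not acyclic. Forests are exactly the graphs of treewidth ≤ 1, so tw(G) ≥ 2. The upper and lower bounds meet at 2, so that is the treewidth.

Treewidth 2.
One such decomposition:
Bags: B1 = {2, 3, 6}  B2 = {3, 5, 6}  B3 = {4, 5, 6}  B4 = {1, 4, 5}
Tree: B1–B2, B2–B3, B3–B4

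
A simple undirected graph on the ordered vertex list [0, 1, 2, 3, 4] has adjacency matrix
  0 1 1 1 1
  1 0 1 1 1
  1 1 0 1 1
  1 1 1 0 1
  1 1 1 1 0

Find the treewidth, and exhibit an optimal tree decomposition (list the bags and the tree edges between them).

With just one bag of size 5, the width is 5 − 1 = 4, so tw(G) ≤ 4. Conversely, {0, 1, 2, 3, 4} is a clique of size 5, and the vertices of any clique must share a bag in every tree decomposition; so some bag has ≥ 5 vertices and tw(G) ≥ 4. The upper and lower bounds meet at 4, so that is the treewidth.

Treewidth 4.
Bags: B1 = {0, 1, 2, 3, 4}
Tree: (single bag)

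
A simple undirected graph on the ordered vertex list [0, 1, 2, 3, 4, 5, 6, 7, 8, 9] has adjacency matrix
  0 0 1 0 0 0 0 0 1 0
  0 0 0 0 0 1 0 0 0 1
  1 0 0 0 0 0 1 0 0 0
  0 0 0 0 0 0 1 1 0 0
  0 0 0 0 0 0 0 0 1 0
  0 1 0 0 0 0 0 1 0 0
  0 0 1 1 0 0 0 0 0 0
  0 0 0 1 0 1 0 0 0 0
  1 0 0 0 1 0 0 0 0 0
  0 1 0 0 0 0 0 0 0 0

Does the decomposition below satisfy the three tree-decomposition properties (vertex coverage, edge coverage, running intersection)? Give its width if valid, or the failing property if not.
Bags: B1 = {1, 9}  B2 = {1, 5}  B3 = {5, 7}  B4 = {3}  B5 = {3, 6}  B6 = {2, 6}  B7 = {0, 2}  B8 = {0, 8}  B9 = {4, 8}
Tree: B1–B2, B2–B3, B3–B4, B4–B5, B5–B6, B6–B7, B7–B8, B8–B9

A tree decomposition must satisfy three properties: every vertex lies in some bag; for every edge, both endpoints lie together in some bag; and for every vertex, the bags containing it form a connected subtree. Here edge (7,3) lies in no bag, so the decomposition is invalid.

No — edge (7,3) lies in no bag.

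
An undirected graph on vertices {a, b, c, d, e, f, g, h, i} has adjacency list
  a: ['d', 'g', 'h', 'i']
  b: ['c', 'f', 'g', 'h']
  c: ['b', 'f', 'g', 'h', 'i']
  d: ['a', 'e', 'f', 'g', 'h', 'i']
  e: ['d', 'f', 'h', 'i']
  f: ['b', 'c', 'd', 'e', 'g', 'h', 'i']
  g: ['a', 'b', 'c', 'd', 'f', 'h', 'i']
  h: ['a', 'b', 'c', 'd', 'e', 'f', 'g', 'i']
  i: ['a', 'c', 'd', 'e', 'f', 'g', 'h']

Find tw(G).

4

A width-4 tree decomposition is:
Bags: B1 = {c, f, g, h, i}  B2 = {b, c, f, g, h}  B3 = {d, f, g, h, i}  B4 = {d, e, f, h, i}  B5 = {a, d, g, h, i}
Tree: B1–B2, B1–B3, B3–B4, B3–B5
Each bag holds 5 vertices, so the decomposition has width 4, which upper-bounds the treewidth. Conversely, {a, d, g, h, i} is a clique of size 5, and the vertices of any clique must share a bag in every tree decomposition; so some bag has ≥ 5 vertices and tw(G) ≥ 4. Hence tw(G) = 4 exactly.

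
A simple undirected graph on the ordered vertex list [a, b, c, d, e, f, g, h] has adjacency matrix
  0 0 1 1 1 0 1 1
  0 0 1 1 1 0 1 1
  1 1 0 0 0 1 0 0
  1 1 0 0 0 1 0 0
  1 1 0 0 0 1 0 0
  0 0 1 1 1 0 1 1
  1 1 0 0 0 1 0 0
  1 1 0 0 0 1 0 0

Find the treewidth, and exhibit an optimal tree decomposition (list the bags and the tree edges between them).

Treewidth 3.
Bags: B1 = {a, b, c, f}  B2 = {a, b, f, h}  B3 = {a, b, d, f}  B4 = {a, b, e, f}  B5 = {a, b, f, g}
Tree: B1–B2, B2–B3, B3–B4, B4–B5

The largest bag has 4 vertices, giving width 3; this decomposition certifies tw(G) ≤ 3. For the lower bound: the 4 vertex sets {a,c}, {b,h}, {f}, {d} are disjoint, each induces a connected subgraph, and every pair is joined by at least one edge of G. Contracting each set to a single vertex therefore yields K_{4} as a minor, and since treewidth is minor-monotone, tw(G) ≥ tw(K_{4}) = 3. Combining the bounds, tw(G) = 3.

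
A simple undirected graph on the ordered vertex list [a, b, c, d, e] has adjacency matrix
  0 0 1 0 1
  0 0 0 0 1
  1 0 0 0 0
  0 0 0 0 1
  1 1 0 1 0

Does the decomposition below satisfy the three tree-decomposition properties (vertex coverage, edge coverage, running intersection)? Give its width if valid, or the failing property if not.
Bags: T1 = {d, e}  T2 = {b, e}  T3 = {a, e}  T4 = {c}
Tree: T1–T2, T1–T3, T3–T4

A tree decomposition must satisfy three properties: every vertex lies in some bag; for every edge, both endpoints lie together in some bag; and for every vertex, the bags containing it form a connected subtree. Here edge (a,c) lies in no bag, so the decomposition is invalid.

No — edge (a,c) lies in no bag.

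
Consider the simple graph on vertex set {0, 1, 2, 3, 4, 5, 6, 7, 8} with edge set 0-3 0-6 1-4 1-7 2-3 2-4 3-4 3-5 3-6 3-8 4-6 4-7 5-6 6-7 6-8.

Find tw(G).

2

A width-2 tree decomposition is:
Bags: B1 = {1, 4, 7}  B2 = {4, 6, 7}  B3 = {3, 4, 6}  B4 = {2, 3, 4}  B5 = {0, 3, 6}  B6 = {3, 6, 8}  B7 = {3, 5, 6}
Tree: B1–B2, B2–B3, B3–B4, B3–B5, B5–B6, B5–B7
Every bag has size at most 3, so the width is 3 − 1 = 2 and tw(G) ≤ 2. On the other hand G contains the 3-clique {1, 4, 7}. A clique must lie in a single bag of any decomposition, so no decomposition can have width below 2. Hence tw(G) = 2 exactly.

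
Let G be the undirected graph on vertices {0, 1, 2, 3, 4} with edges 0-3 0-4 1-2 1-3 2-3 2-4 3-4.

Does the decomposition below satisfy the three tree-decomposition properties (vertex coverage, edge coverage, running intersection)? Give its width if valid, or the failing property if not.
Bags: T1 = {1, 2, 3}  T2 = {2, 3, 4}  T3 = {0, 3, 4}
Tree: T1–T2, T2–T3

Checking the three conditions: (i) the bags cover all of {0, 1, 2, 3, 4}; (ii) for each edge, some bag contains both endpoints; (iii) the bags containing any fixed vertex form a subtree. All hold, so the decomposition is valid with width 3 − 1 = 2.

Yes; width 2.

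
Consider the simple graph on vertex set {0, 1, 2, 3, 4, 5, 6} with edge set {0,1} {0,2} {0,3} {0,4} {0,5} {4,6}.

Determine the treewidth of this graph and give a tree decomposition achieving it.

Each bag holds 2 vertices, so the decomposition has width 1, which upper-bounds the treewidth. Any graph with an edge has treewidth ≥ 1, and G has the edge 4–6. The upper and lower bounds meet at 1, so that is the treewidth.

Treewidth 1.
One such decomposition:
Bags: B1 = {4, 6}  B2 = {0, 4}  B3 = {0, 3}  B4 = {0, 5}  B5 = {0, 2}  B6 = {0, 1}
Tree: B1–B2, B2–B3, B3–B4, B2–B5, B5–B6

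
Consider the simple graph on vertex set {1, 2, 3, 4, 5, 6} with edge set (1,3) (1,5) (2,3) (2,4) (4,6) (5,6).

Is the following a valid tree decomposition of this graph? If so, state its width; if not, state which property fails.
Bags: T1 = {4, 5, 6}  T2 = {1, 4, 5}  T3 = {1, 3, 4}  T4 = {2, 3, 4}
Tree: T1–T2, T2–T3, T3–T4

Vertex coverage: the bags together contain {1, 2, 3, 4, 5, 6}, the full vertex set. Edge coverage: each edge of G has both endpoints in at least one bag. Running intersection: for every vertex, the bags containing it form a connected subtree. All three properties hold, so this is a valid tree decomposition of width max|bag| − 1 = 2, and hence tw(G) ≤ 2.

Yes; width 2.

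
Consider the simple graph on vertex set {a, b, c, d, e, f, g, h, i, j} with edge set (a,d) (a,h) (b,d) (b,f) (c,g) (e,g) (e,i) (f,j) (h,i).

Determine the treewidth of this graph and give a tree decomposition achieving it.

Treewidth 1.
Bags: B1 = {c, g}  B2 = {e, g}  B3 = {e, i}  B4 = {h, i}  B5 = {a, h}  B6 = {a, d}  B7 = {b, d}  B8 = {b, f}  B9 = {f, j}
Tree: B1–B2, B2–B3, B3–B4, B4–B5, B5–B6, B6–B7, B7–B8, B8–B9

Each bag holds 2 vertices, so the decomposition has width 1, which upper-bounds the treewidth. Any graph with an edge has treewidth ≥ 1, and G has the edge c–g. The upper and lower bounds meet at 1, so that is the treewidth.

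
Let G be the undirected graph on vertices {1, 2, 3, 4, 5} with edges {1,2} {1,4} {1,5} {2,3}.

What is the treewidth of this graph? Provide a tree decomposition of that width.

Treewidth 1.
Bags: B1 = {1, 4}  B2 = {1, 5}  B3 = {1, 2}  B4 = {2, 3}
Tree: B1–B2, B2–B3, B3–B4

The largest bag has 2 vertices, giving width 1; this decomposition certifies tw(G) ≤ 1. G has an edge, so its treewidth is at least 1. Therefore the treewidth is 1.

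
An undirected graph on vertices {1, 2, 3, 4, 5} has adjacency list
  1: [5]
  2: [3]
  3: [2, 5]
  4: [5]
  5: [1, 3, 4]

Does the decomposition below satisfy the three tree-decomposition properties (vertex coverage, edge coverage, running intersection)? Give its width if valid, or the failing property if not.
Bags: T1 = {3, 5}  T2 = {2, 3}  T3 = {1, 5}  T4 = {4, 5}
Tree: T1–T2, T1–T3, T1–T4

Yes; width 1.

Vertex coverage: the bags together contain {1, 2, 3, 4, 5}, the full vertex set. Edge coverage: each edge of G has both endpoints in at least one bag. Running intersection: for every vertex, the bags containing it form a connected subtree. All three properties hold, so this is a valid tree decomposition of width max|bag| − 1 = 1, and hence tw(G) ≤ 1.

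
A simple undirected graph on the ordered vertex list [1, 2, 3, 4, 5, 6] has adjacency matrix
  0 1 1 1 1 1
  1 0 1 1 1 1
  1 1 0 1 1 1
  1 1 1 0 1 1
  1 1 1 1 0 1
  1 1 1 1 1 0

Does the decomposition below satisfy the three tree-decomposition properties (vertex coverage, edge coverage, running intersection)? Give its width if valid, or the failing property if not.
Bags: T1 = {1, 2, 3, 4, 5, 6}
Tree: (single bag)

Yes; width 5.

Checking the three conditions: (i) the bags cover all of {1, 2, 3, 4, 5, 6}; (ii) for each edge, some bag contains both endpoints; (iii) the bags containing any fixed vertex form a subtree. All hold, so the decomposition is valid with width 6 − 1 = 5.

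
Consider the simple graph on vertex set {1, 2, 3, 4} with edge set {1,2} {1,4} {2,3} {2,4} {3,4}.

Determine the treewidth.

A width-2 tree decomposition is:
Bags: B1 = {1, 2, 4}  B2 = {2, 3, 4}
Tree: B1–B2
The largest bag has 3 vertices, giving width 2; this decomposition certifies tw(G) ≤ 2. Conversely, {1, 2, 4} is a clique of size 3, and the vertices of any clique must share a bag in every tree decomposition; so some bag has ≥ 3 vertices and tw(G) ≥ 2. Hence tw(G) = 2 exactly.

2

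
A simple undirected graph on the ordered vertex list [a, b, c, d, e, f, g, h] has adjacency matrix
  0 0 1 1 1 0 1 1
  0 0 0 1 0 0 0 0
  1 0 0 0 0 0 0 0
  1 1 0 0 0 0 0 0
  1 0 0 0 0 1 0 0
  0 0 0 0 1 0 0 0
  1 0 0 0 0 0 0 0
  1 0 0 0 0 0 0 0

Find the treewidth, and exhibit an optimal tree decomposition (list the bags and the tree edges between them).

Treewidth 1.
One optimal decomposition is:
Bags: B1 = {a, e}  B2 = {e, f}  B3 = {a, d}  B4 = {a, c}  B5 = {b, d}  B6 = {a, h}  B7 = {a, g}
Tree: B1–B2, B1–B3, B3–B4, B3–B5, B3–B6, B3–B7

Each bag holds 2 vertices, so the decomposition has width 1, which upper-bounds the treewidth. G has an edge, so its treewidth is at least 1. Therefore the treewidth is 1.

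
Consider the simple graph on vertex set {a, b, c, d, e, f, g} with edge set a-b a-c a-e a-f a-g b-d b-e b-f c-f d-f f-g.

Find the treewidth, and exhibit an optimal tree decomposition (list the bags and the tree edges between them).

Treewidth 2.
One optimal decomposition is:
Bags: B1 = {a, b, f}  B2 = {a, b, e}  B3 = {b, d, f}  B4 = {a, c, f}  B5 = {a, f, g}
Tree: B1–B2, B1–B3, B1–B4, B1–B5

Each bag holds 3 vertices, so the decomposition has width 2, which upper-bounds the treewidth. For the lower bound, the 3 vertices {a, b, e} are pairwise adjacent, and any tree decomposition puts a clique entirely inside one bag — forcing width ≥ 2. Hence tw(G) = 2 exactly.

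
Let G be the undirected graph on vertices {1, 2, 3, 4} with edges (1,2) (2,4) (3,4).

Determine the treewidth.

1

A width-1 tree decomposition is:
Bags: B1 = {1, 2}  B2 = {2, 4}  B3 = {3, 4}
Tree: B1–B2, B2–B3
Every bag has size at most 2, so the width is 2 − 1 = 1 and tw(G) ≤ 1. Since G has at least one edge (e.g. 1–2), it is not an edgeless graph, so tw(G) ≥ 1. Therefore the treewidth is 1.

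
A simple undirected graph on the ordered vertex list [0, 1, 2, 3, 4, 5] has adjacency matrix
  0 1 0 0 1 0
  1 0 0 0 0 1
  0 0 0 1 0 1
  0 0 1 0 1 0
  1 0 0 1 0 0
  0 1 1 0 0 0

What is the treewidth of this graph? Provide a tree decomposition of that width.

Treewidth 2.
One such decomposition:
Bags: B1 = {0, 1, 5}  B2 = {0, 2, 5}  B3 = {0, 2, 3}  B4 = {0, 3, 4}
Tree: B1–B2, B2–B3, B3–B4

Each bag holds 3 vertices, so the decomposition has width 2, which upper-bounds the treewidth. Since 0–1–5–2–3–4–0 is a cycle in G, G is not acyclic. Forests are exactly the graphs of treewidth ≤ 1, so tw(G) ≥ 2. The upper and lower bounds meet at 2, so that is the treewidth.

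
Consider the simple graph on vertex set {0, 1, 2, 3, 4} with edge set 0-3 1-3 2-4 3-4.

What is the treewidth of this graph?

A width-1 tree decomposition is:
Bags: B1 = {1, 3}  B2 = {0, 3}  B3 = {3, 4}  B4 = {2, 4}
Tree: B1–B2, B1–B3, B3–B4
Every bag has size at most 2, so the width is 2 − 1 = 1 and tw(G) ≤ 1. Since G has at least one edge (e.g. 1–3), it is not an edgeless graph, so tw(G) ≥ 1. Combining the bounds, tw(G) = 1.

1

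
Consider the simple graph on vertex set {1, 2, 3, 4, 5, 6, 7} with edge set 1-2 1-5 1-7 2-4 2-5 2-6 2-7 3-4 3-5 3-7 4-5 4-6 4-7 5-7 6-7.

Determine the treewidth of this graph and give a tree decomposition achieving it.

Treewidth 3.
One such decomposition:
Bags: B1 = {2, 4, 5, 7}  B2 = {3, 4, 5, 7}  B3 = {2, 4, 6, 7}  B4 = {1, 2, 5, 7}
Tree: B1–B2, B1–B3, B1–B4

The largest bag has 4 vertices, giving width 3; this decomposition certifies tw(G) ≤ 3. For the lower bound, the 4 vertices {1, 2, 5, 7} are pairwise adjacent, and any tree decomposition puts a clique entirely inside one bag — forcing width ≥ 3. Hence tw(G) = 3 exactly.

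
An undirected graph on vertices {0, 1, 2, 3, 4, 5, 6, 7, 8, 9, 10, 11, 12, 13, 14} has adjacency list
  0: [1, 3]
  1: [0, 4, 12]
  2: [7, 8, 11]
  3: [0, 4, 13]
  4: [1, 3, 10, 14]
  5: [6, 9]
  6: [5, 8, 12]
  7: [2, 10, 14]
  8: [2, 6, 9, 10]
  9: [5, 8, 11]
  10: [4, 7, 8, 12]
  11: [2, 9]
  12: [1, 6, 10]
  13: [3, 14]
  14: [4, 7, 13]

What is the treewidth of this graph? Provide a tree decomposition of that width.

Treewidth 3.
One optimal decomposition is:
Bags: B1 = {2, 5, 9, 11}  B2 = {2, 5, 8, 9}  B3 = {2, 5, 6, 8}  B4 = {2, 6, 7, 8}  B5 = {6, 7, 8, 10}  B6 = {6, 7, 10, 12}  B7 = {7, 10, 12, 14}  B8 = {4, 10, 12, 14}  B9 = {1, 4, 12, 14}  B10 = {1, 4, 13, 14}  B11 = {1, 3, 4, 13}  B12 = {0, 1, 3, 13}
Tree: B1–B2, B2–B3, B3–B4, B4–B5, B5–B6, B6–B7, B7–B8, B8–B9, B9–B10, B10–B11, B11–B12

Every bag has size at most 4, so the width is 4 − 1 = 3 and tw(G) ≤ 3. For the lower bound: the 4 vertex sets {5,9,11}, {2}, {8}, {6,7,10,12} are disjoint, each induces a connected subgraph, and every pair is joined by at least one edge of G. Contracting each set to a single vertex therefore yields K_{4} as a minor, and since treewidth is minor-monotone, tw(G) ≥ tw(K_{4}) = 3. Hence tw(G) = 3 exactly.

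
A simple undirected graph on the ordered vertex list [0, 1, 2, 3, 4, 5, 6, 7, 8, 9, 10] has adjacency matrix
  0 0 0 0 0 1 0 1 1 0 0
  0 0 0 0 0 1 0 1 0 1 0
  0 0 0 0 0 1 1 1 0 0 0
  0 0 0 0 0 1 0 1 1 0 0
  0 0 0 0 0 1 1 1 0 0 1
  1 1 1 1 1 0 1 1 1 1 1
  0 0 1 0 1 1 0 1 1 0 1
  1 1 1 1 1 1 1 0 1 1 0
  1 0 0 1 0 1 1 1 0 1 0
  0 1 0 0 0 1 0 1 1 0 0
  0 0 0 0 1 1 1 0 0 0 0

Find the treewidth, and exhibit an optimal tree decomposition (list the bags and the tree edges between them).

The largest bag has 4 vertices, giving width 3; this decomposition certifies tw(G) ≤ 3. On the other hand G contains the 4-clique {4, 5, 6, 10}. A clique must lie in a single bag of any decomposition, so no decomposition can have width below 3. Therefore the treewidth is 3.

Treewidth 3.
Bags: B1 = {2, 5, 6, 7}  B2 = {5, 6, 7, 8}  B3 = {4, 5, 6, 7}  B4 = {3, 5, 7, 8}  B5 = {4, 5, 6, 10}  B6 = {5, 7, 8, 9}  B7 = {0, 5, 7, 8}  B8 = {1, 5, 7, 9}
Tree: B1–B2, B1–B3, B2–B4, B3–B5, B2–B6, B2–B7, B6–B8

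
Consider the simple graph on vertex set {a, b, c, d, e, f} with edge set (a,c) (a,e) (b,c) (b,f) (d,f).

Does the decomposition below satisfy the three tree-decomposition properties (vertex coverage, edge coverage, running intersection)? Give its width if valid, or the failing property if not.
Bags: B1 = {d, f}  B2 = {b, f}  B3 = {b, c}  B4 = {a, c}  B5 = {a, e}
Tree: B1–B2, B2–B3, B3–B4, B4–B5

Every vertex of G appears in some bag (union = {a, b, c, d, e, f}); every edge is covered by a bag; and for each vertex v the set of bags containing v is connected in the bag tree. The decomposition is therefore valid. The largest bag has 2 vertices, so the width is 1.

Yes; width 1.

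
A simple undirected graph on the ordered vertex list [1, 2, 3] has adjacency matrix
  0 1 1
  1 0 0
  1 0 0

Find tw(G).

1

A width-1 tree decomposition is:
Bags: B1 = {1, 3}  B2 = {1, 2}
Tree: B1–B2
The largest bag has 2 vertices, giving width 1; this decomposition certifies tw(G) ≤ 1. G has an edge, so its treewidth is at least 1. Therefore the treewidth is 1.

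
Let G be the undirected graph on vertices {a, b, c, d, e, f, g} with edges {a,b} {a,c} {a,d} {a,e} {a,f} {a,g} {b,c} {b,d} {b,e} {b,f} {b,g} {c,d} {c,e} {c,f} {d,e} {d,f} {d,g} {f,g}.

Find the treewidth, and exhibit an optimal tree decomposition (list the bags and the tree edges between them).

Treewidth 4.
Bags: B1 = {a, b, d, f, g}  B2 = {a, b, c, d, f}  B3 = {a, b, c, d, e}
Tree: B1–B2, B2–B3

Every bag has size at most 5, so the width is 5 − 1 = 4 and tw(G) ≤ 4. For the lower bound, the 5 vertices {a, b, d, f, g} are pairwise adjacent, and any tree decomposition puts a clique entirely inside one bag — forcing width ≥ 4. Combining the bounds, tw(G) = 4.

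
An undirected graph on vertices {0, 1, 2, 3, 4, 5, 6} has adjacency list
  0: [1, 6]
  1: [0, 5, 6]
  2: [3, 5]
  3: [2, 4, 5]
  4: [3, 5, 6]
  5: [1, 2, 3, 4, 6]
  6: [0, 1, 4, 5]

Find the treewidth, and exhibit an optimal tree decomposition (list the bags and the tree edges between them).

Every bag has size at most 3, so the width is 3 − 1 = 2 and tw(G) ≤ 2. For the lower bound, the 3 vertices {0, 1, 6} are pairwise adjacent, and any tree decomposition puts a clique entirely inside one bag — forcing width ≥ 2. Therefore the treewidth is 2.

Treewidth 2.
One such decomposition:
Bags: B1 = {0, 1, 6}  B2 = {1, 5, 6}  B3 = {4, 5, 6}  B4 = {3, 4, 5}  B5 = {2, 3, 5}
Tree: B1–B2, B2–B3, B3–B4, B4–B5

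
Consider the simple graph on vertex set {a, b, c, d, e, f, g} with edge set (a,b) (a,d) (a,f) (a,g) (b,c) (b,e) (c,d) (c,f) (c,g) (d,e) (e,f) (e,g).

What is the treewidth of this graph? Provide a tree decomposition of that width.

Treewidth 3.
One such decomposition:
Bags: B1 = {a, c, e, g}  B2 = {a, b, c, e}  B3 = {a, c, d, e}  B4 = {a, c, e, f}
Tree: B1–B2, B2–B3, B3–B4

The largest bag has 4 vertices, giving width 3; this decomposition certifies tw(G) ≤ 3. For the lower bound: the 4 vertex sets {a,g}, {b,e}, {c}, {d} are disjoint, each induces a connected subgraph, and every pair is joined by at least one edge of G. Contracting each set to a single vertex therefore yields K_{4} as a minor, and since treewidth is minor-monotone, tw(G) ≥ tw(K_{4}) = 3. The upper and lower bounds meet at 3, so that is the treewidth.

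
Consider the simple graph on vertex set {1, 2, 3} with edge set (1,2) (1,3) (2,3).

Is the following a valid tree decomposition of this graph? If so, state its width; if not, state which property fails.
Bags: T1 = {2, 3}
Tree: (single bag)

No — vertex 1 appears in no bag.

A tree decomposition must satisfy three properties: every vertex lies in some bag; for every edge, both endpoints lie together in some bag; and for every vertex, the bags containing it form a connected subtree. Here vertex 1 appears in no bag, so the decomposition is invalid.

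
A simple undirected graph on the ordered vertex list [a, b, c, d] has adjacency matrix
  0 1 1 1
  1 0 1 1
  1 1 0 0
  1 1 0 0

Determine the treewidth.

2

A width-2 tree decomposition is:
Bags: B1 = {a, b, d}  B2 = {a, b, c}
Tree: B1–B2
Each bag holds 3 vertices, so the decomposition has width 2, which upper-bounds the treewidth. Conversely, {a, b, d} is a clique of size 3, and the vertices of any clique must share a bag in every tree decomposition; so some bag has ≥ 3 vertices and tw(G) ≥ 2. Combining the bounds, tw(G) = 2.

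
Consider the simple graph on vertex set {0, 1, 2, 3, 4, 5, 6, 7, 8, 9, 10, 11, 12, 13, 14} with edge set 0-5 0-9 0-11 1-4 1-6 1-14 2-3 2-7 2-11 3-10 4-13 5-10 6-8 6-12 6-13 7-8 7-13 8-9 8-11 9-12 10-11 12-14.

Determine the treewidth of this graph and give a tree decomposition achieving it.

Treewidth 3.
One such decomposition:
Bags: B1 = {0, 3, 5, 10}  B2 = {0, 3, 10, 11}  B3 = {0, 2, 3, 11}  B4 = {0, 2, 9, 11}  B5 = {2, 8, 9, 11}  B6 = {2, 7, 8, 9}  B7 = {7, 8, 9, 12}  B8 = {6, 7, 8, 12}  B9 = {6, 7, 12, 13}  B10 = {6, 12, 13, 14}  B11 = {1, 6, 13, 14}  B12 = {1, 4, 13, 14}
Tree: B1–B2, B2–B3, B3–B4, B4–B5, B5–B6, B6–B7, B7–B8, B8–B9, B9–B10, B10–B11, B11–B12

The largest bag has 4 vertices, giving width 3; this decomposition certifies tw(G) ≤ 3. For the lower bound: the 4 vertex sets {3,5,10}, {0}, {11}, {2,7,8,9} are disjoint, each induces a connected subgraph, and every pair is joined by at least one edge of G. Contracting each set to a single vertex therefore yields K_{4} as a minor, and since treewidth is minor-monotone, tw(G) ≥ tw(K_{4}) = 3. Hence tw(G) = 3 exactly.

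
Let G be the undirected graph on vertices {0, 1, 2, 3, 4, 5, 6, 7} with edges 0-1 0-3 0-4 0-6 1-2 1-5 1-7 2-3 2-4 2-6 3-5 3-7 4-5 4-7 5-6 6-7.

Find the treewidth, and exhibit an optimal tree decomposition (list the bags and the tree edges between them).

Each bag holds 5 vertices, so the decomposition has width 4, which upper-bounds the treewidth. For the lower bound: the 5 vertex sets {4,7}, {1,2}, {0,3}, {5}, {6} are disjoint, each induces a connected subgraph, and every pair is joined by at least one edge of G. Contracting each set to a single vertex therefore yields K_{5} as a minor, and since treewidth is minor-monotone, tw(G) ≥ tw(K_{5}) = 4. Combining the bounds, tw(G) = 4.

Treewidth 4.
One such decomposition:
Bags: B1 = {0, 2, 4, 5, 7}  B2 = {0, 1, 2, 5, 7}  B3 = {0, 2, 3, 5, 7}  B4 = {0, 2, 5, 6, 7}
Tree: B1–B2, B2–B3, B3–B4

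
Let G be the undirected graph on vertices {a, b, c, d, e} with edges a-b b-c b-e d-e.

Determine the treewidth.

1

A width-1 tree decomposition is:
Bags: B1 = {b, e}  B2 = {a, b}  B3 = {b, c}  B4 = {d, e}
Tree: B1–B2, B2–B3, B1–B4
Every bag has size at most 2, so the width is 2 − 1 = 1 and tw(G) ≤ 1. Any graph with an edge has treewidth ≥ 1, and G has the edge b–e. Hence tw(G) = 1 exactly.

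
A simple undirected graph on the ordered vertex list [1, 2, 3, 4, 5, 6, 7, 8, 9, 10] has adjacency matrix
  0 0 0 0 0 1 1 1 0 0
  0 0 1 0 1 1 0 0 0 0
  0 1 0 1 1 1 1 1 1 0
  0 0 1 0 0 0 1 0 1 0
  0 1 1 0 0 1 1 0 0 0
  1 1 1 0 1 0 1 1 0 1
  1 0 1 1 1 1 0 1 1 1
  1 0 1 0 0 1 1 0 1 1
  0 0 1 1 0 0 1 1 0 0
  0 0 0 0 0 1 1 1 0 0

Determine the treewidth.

3

A width-3 tree decomposition is:
Bags: B1 = {3, 6, 7, 8}  B2 = {3, 7, 8, 9}  B3 = {3, 5, 6, 7}  B4 = {2, 3, 5, 6}  B5 = {3, 4, 7, 9}  B6 = {6, 7, 8, 10}  B7 = {1, 6, 7, 8}
Tree: B1–B2, B1–B3, B3–B4, B2–B5, B1–B6, B1–B7
Every bag has size at most 4, so the width is 4 − 1 = 3 and tw(G) ≤ 3. Conversely, {2, 3, 5, 6} is a clique of size 4, and the vertices of any clique must share a bag in every tree decomposition; so some bag has ≥ 4 vertices and tw(G) ≥ 3. The upper and lower bounds meet at 3, so that is the treewidth.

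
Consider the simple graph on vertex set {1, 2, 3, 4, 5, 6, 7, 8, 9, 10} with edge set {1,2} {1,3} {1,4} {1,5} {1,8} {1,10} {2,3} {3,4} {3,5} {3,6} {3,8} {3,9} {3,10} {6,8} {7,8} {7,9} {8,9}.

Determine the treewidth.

A width-2 tree decomposition is:
Bags: B1 = {3, 8, 9}  B2 = {1, 3, 8}  B3 = {3, 6, 8}  B4 = {1, 2, 3}  B5 = {7, 8, 9}  B6 = {1, 3, 4}  B7 = {1, 3, 10}  B8 = {1, 3, 5}
Tree: B1–B2, B1–B3, B2–B4, B1–B5, B4–B6, B4–B7, B6–B8
Each bag holds 3 vertices, so the decomposition has width 2, which upper-bounds the treewidth. For the lower bound, the 3 vertices {1, 2, 3} are pairwise adjacent, and any tree decomposition puts a clique entirely inside one bag — forcing width ≥ 2. Combining the bounds, tw(G) = 2.

2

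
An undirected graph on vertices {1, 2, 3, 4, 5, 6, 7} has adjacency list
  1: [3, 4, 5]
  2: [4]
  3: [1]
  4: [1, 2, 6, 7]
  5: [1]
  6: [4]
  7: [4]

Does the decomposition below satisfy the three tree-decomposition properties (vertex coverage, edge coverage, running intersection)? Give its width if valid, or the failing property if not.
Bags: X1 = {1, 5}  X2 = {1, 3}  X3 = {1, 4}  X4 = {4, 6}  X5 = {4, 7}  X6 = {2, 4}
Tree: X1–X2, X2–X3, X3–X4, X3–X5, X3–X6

Yes; width 1.

Vertex coverage: the bags together contain {1, 2, 3, 4, 5, 6, 7}, the full vertex set. Edge coverage: each edge of G has both endpoints in at least one bag. Running intersection: for every vertex, the bags containing it form a connected subtree. All three properties hold, so this is a valid tree decomposition of width max|bag| − 1 = 1, and hence tw(G) ≤ 1.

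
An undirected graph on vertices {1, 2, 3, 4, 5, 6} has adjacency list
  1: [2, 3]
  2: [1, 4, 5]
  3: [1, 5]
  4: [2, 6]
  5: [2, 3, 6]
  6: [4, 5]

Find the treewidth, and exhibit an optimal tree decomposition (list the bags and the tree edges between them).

Treewidth 2.
One optimal decomposition is:
Bags: B1 = {1, 3, 5}  B2 = {1, 2, 5}  B3 = {2, 5, 6}  B4 = {2, 4, 6}
Tree: B1–B2, B2–B3, B3–B4

Each bag holds 3 vertices, so the decomposition has width 2, which upper-bounds the treewidth. The edges 3–1–2–5–3 form a cycle, so G is not a tree and its treewidth is at least 2. The upper and lower bounds meet at 2, so that is the treewidth.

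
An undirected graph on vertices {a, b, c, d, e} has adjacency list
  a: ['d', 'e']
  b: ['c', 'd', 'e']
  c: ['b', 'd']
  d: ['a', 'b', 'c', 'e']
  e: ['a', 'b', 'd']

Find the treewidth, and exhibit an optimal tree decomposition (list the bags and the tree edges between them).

The largest bag has 3 vertices, giving width 2; this decomposition certifies tw(G) ≤ 2. For the lower bound, the 3 vertices {a, d, e} are pairwise adjacent, and any tree decomposition puts a clique entirely inside one bag — forcing width ≥ 2. Hence tw(G) = 2 exactly.

Treewidth 2.
One optimal decomposition is:
Bags: B1 = {a, d, e}  B2 = {b, d, e}  B3 = {b, c, d}
Tree: B1–B2, B2–B3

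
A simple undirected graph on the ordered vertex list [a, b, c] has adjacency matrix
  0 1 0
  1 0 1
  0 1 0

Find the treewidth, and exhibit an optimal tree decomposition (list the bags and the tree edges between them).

The largest bag has 2 vertices, giving width 1; this decomposition certifies tw(G) ≤ 1. G has an edge, so its treewidth is at least 1. The upper and lower bounds meet at 1, so that is the treewidth.

Treewidth 1.
One such decomposition:
Bags: B1 = {b, c}  B2 = {a, b}
Tree: B1–B2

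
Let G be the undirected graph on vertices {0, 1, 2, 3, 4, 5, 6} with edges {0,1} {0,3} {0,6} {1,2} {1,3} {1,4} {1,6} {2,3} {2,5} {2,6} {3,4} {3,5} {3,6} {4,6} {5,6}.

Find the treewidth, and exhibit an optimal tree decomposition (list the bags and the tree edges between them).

Treewidth 3.
One such decomposition:
Bags: B1 = {0, 1, 3, 6}  B2 = {1, 2, 3, 6}  B3 = {2, 3, 5, 6}  B4 = {1, 3, 4, 6}
Tree: B1–B2, B2–B3, B2–B4

Every bag has size at most 4, so the width is 4 − 1 = 3 and tw(G) ≤ 3. For the lower bound, the 4 vertices {0, 1, 3, 6} are pairwise adjacent, and any tree decomposition puts a clique entirely inside one bag — forcing width ≥ 3. Therefore the treewidth is 3.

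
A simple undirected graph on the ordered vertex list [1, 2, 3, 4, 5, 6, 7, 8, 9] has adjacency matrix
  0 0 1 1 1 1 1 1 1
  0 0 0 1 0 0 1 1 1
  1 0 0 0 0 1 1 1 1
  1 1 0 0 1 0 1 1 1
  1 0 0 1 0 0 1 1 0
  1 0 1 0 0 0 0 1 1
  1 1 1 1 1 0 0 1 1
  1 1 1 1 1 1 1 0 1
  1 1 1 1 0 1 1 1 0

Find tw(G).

A width-4 tree decomposition is:
Bags: B1 = {1, 4, 5, 7, 8}  B2 = {1, 4, 7, 8, 9}  B3 = {1, 3, 7, 8, 9}  B4 = {2, 4, 7, 8, 9}  B5 = {1, 3, 6, 8, 9}
Tree: B1–B2, B2–B3, B2–B4, B3–B5
Every bag has size at most 5, so the width is 5 − 1 = 4 and tw(G) ≤ 4. Conversely, {1, 3, 6, 8, 9} is a clique of size 5, and the vertices of any clique must share a bag in every tree decomposition; so some bag has ≥ 5 vertices and tw(G) ≥ 4. Therefore the treewidth is 4.

4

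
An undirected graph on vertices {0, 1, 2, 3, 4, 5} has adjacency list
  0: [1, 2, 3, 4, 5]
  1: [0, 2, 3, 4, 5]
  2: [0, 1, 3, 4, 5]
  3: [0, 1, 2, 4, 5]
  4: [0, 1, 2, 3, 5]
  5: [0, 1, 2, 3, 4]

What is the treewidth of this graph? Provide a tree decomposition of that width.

A single bag containing all 6 vertices is trivially a valid decomposition of width 5. On the other hand G contains the 6-clique {0, 1, 2, 3, 4, 5}. A clique must lie in a single bag of any decomposition, so no decomposition can have width below 5. Therefore the treewidth is 5.

Treewidth 5.
One such decomposition:
Bags: B1 = {0, 1, 2, 3, 4, 5}
Tree: (single bag)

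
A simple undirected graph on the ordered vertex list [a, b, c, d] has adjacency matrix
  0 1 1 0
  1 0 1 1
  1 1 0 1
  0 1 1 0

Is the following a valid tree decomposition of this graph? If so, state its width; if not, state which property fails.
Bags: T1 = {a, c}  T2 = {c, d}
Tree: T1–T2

A tree decomposition must satisfy three properties: every vertex lies in some bag; for every edge, both endpoints lie together in some bag; and for every vertex, the bags containing it form a connected subtree. Here vertex b appears in no bag, so the decomposition is invalid.

No — vertex b appears in no bag.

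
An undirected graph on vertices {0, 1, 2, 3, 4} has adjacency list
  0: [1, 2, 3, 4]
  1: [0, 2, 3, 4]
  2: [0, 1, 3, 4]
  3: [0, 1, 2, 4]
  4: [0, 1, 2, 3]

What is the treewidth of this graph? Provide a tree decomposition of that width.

With just one bag of size 5, the width is 5 − 1 = 4, so tw(G) ≤ 4. For the lower bound, the 5 vertices {0, 1, 2, 3, 4} are pairwise adjacent, and any tree decomposition puts a clique entirely inside one bag — forcing width ≥ 4. Combining the bounds, tw(G) = 4.

Treewidth 4.
One such decomposition:
Bags: B1 = {0, 1, 2, 3, 4}
Tree: (single bag)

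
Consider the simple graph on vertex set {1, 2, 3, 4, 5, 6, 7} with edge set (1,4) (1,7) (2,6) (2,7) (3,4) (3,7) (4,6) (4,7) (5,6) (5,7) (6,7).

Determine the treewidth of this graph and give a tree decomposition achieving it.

Treewidth 2.
One such decomposition:
Bags: B1 = {4, 6, 7}  B2 = {3, 4, 7}  B3 = {1, 4, 7}  B4 = {2, 6, 7}  B5 = {5, 6, 7}
Tree: B1–B2, B1–B3, B1–B4, B1–B5

Every bag has size at most 3, so the width is 3 − 1 = 2 and tw(G) ≤ 2. Conversely, {2, 6, 7} is a clique of size 3, and the vertices of any clique must share a bag in every tree decomposition; so some bag has ≥ 3 vertices and tw(G) ≥ 2. Combining the bounds, tw(G) = 2.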